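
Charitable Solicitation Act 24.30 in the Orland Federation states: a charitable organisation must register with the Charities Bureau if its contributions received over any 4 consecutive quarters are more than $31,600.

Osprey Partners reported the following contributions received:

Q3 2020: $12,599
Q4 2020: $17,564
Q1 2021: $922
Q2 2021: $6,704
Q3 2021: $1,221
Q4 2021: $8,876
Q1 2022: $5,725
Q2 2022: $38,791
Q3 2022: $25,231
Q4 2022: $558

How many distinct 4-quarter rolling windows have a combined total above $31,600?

4

Q3 2020–Q2 2021: $12,599 + $17,564 + $922 + $6,704 = $37,789 (over)
Q4 2020–Q3 2021: $17,564 + $922 + $6,704 + $1,221 = $26,411 (under)
Q1 2021–Q4 2021: $922 + $6,704 + $1,221 + $8,876 = $17,723 (under)
Q2 2021–Q1 2022: $6,704 + $1,221 + $8,876 + $5,725 = $22,526 (under)
Q3 2021–Q2 2022: $1,221 + $8,876 + $5,725 + $38,791 = $54,613 (over)
Q4 2021–Q3 2022: $8,876 + $5,725 + $38,791 + $25,231 = $78,623 (over)
Q1 2022–Q4 2022: $5,725 + $38,791 + $25,231 + $558 = $70,305 (over)
4 windows exceed the threshold.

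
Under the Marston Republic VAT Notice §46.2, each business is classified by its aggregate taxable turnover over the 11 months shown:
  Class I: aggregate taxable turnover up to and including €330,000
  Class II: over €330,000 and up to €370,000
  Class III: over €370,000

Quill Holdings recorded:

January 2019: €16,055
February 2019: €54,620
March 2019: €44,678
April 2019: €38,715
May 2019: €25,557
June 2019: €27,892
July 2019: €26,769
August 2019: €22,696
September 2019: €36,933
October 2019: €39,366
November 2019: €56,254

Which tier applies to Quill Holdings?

Class III

Aggregate taxable turnover: €16,055 + €54,620 + €44,678 + €38,715 + €25,557 + €27,892 + €26,769 + €22,696 + €36,933 + €39,366 + €56,254 = €389,535.
€389,535 > €370,000, so Class III applies.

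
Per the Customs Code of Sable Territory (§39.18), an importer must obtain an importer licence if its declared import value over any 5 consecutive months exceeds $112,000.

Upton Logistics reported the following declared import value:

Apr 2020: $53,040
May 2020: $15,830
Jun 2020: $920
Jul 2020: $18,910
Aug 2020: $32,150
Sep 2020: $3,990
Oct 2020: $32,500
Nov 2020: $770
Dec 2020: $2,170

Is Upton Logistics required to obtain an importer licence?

Yes

Apr 2020–Aug 2020: $53,040 + $15,830 + $920 + $18,910 + $32,150 = $120,850 (over)
May 2020–Sep 2020: $15,830 + $920 + $18,910 + $32,150 + $3,990 = $71,800 (under)
Jun 2020–Oct 2020: $920 + $18,910 + $32,150 + $3,990 + $32,500 = $88,470 (under)
Jul 2020–Nov 2020: $18,910 + $32,150 + $3,990 + $32,500 + $770 = $88,320 (under)
Aug 2020–Dec 2020: $32,150 + $3,990 + $32,500 + $770 + $2,170 = $71,580 (under)
At least one window exceeds $112,000.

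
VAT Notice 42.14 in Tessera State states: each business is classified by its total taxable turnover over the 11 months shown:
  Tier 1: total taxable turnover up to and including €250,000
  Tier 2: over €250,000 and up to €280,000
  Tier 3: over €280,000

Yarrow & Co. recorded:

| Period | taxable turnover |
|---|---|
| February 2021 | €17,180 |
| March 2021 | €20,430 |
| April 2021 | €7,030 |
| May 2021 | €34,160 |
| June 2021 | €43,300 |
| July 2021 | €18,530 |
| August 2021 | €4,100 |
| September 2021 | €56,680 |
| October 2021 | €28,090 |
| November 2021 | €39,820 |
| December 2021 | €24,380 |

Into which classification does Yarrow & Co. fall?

Tier 3

Total taxable turnover: €17,180 + €20,430 + €7,030 + €34,160 + €43,300 + €18,530 + €4,100 + €56,680 + €28,090 + €39,820 + €24,380 = €293,700.
€293,700 > €280,000, so Tier 3 applies.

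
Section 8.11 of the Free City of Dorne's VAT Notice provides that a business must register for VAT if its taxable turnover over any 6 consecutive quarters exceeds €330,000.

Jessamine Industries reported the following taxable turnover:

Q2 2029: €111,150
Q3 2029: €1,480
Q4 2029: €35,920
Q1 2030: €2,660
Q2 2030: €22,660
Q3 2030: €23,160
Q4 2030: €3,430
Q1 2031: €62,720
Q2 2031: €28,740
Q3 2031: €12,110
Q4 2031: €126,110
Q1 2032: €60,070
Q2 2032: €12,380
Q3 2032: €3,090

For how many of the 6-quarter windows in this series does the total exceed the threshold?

0

Q2 2029–Q3 2030: €111,150 + €1,480 + €35,920 + €2,660 + €22,660 + €23,160 = €197,030 (under)
Q3 2029–Q4 2030: €1,480 + €35,920 + €2,660 + €22,660 + €23,160 + €3,430 = €89,310 (under)
Q4 2029–Q1 2031: €35,920 + €2,660 + €22,660 + €23,160 + €3,430 + €62,720 = €150,550 (under)
Q1 2030–Q2 2031: €2,660 + €22,660 + €23,160 + €3,430 + €62,720 + €28,740 = €143,370 (under)
Q2 2030–Q3 2031: €22,660 + €23,160 + €3,430 + €62,720 + €28,740 + €12,110 = €152,820 (under)
Q3 2030–Q4 2031: €23,160 + €3,430 + €62,720 + €28,740 + €12,110 + €126,110 = €256,270 (under)
Q4 2030–Q1 2032: €3,430 + €62,720 + €28,740 + €12,110 + €126,110 + €60,070 = €293,180 (under)
Q1 2031–Q2 2032: €62,720 + €28,740 + €12,110 + €126,110 + €60,070 + €12,380 = €302,130 (under)
Q2 2031–Q3 2032: €28,740 + €12,110 + €126,110 + €60,070 + €12,380 + €3,090 = €242,500 (under)
0 windows exceed the threshold.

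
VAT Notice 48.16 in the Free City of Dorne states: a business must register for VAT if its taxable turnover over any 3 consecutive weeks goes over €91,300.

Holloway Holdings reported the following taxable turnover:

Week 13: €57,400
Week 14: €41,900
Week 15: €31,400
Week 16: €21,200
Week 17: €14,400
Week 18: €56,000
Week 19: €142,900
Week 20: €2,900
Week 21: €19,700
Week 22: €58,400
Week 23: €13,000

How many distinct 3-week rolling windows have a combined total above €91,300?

Week 13–Week 15: €57,400 + €41,900 + €31,400 = €130,700 (over)
Week 14–Week 16: €41,900 + €31,400 + €21,200 = €94,500 (over)
Week 15–Week 17: €31,400 + €21,200 + €14,400 = €67,000 (under)
Week 16–Week 18: €21,200 + €14,400 + €56,000 = €91,600 (over)
Week 17–Week 19: €14,400 + €56,000 + €142,900 = €213,300 (over)
Week 18–Week 20: €56,000 + €142,900 + €2,900 = €201,800 (over)
Week 19–Week 21: €142,900 + €2,900 + €19,700 = €165,500 (over)
Week 20–Week 22: €2,900 + €19,700 + €58,400 = €81,000 (under)
Week 21–Week 23: €19,700 + €58,400 + €13,000 = €91,100 (under)
6 windows exceed the threshold.

6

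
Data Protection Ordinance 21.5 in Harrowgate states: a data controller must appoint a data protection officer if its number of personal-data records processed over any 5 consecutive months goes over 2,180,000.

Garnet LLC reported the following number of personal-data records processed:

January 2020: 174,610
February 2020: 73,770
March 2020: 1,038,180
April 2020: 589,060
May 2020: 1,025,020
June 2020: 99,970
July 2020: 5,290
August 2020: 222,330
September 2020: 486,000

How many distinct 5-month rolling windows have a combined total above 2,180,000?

3

January 2020–May 2020: 174,610 + 73,770 + 1,038,180 + 589,060 + 1,025,020 = 2,900,640 (over)
February 2020–June 2020: 73,770 + 1,038,180 + 589,060 + 1,025,020 + 99,970 = 2,826,000 (over)
March 2020–July 2020: 1,038,180 + 589,060 + 1,025,020 + 99,970 + 5,290 = 2,757,520 (over)
April 2020–August 2020: 589,060 + 1,025,020 + 99,970 + 5,290 + 222,330 = 1,941,670 (under)
May 2020–September 2020: 1,025,020 + 99,970 + 5,290 + 222,330 + 486,000 = 1,838,610 (under)
3 windows exceed the threshold.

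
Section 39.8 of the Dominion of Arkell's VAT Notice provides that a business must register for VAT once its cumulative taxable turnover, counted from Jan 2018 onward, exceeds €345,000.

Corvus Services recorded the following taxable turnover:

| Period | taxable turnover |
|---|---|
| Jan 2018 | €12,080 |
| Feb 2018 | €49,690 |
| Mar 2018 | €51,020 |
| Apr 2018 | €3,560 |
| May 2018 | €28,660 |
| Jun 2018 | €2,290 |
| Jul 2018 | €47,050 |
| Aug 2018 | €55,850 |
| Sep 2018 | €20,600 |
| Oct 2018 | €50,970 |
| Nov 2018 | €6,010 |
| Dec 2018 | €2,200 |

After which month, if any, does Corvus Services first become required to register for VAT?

Not triggered

Through Jan 2018: €12,080
Through Feb 2018: €61,770
Through Mar 2018: €112,790
Through Apr 2018: €116,350
Through May 2018: €145,010
Through Jun 2018: €147,300
Through Jul 2018: €194,350
Through Aug 2018: €250,200
Through Sep 2018: €270,800
Through Oct 2018: €321,770
Through Nov 2018: €327,780
Through Dec 2018: €329,980
Final cumulative total €329,980 ≤ €345,000; the threshold is never exceeded.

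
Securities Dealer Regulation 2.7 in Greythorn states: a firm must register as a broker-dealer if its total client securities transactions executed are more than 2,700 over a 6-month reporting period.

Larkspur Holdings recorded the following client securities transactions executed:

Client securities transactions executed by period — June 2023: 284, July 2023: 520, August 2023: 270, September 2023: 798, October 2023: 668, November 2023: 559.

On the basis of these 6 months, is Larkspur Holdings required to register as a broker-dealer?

Yes

Total client securities transactions executed: 284 + 520 + 270 + 798 + 668 + 559 = 3,099.
3,099 > 2,700, so the threshold is exceeded.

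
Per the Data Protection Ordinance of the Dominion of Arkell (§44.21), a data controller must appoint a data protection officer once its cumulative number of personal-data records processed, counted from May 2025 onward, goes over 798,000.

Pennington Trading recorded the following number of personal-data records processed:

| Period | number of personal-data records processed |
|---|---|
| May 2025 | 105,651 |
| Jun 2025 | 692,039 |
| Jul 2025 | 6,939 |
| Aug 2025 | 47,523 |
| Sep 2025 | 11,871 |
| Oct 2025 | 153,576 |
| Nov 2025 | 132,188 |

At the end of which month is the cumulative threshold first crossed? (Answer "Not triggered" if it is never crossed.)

Jul 2025

Through May 2025: 105,651
Through Jun 2025: 797,690
Through Jul 2025: 804,629 ← exceeds threshold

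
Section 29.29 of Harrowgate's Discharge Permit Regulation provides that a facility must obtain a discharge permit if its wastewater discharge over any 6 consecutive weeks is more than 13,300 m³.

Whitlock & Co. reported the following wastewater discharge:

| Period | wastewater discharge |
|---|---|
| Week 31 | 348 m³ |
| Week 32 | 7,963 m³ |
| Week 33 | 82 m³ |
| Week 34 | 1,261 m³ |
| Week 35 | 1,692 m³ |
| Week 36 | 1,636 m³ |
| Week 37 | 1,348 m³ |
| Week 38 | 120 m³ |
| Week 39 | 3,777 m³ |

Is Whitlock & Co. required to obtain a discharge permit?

Yes

Week 31–Week 36: 348 m³ + 7,963 m³ + 82 m³ + 1,261 m³ + 1,692 m³ + 1,636 m³ = 12,982 m³ (under)
Week 32–Week 37: 7,963 m³ + 82 m³ + 1,261 m³ + 1,692 m³ + 1,636 m³ + 1,348 m³ = 13,982 m³ (over)
Week 33–Week 38: 82 m³ + 1,261 m³ + 1,692 m³ + 1,636 m³ + 1,348 m³ + 120 m³ = 6,139 m³ (under)
Week 34–Week 39: 1,261 m³ + 1,692 m³ + 1,636 m³ + 1,348 m³ + 120 m³ + 3,777 m³ = 9,834 m³ (under)
At least one window exceeds 13,300 m³.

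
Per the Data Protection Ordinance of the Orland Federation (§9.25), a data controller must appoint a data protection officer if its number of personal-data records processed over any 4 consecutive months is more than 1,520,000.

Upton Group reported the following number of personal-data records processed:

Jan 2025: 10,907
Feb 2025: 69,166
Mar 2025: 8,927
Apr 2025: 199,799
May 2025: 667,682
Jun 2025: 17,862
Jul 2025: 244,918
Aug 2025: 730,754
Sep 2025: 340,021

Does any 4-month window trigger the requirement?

Yes

Jan 2025–Apr 2025: 10,907 + 69,166 + 8,927 + 199,799 = 288,799 (under)
Feb 2025–May 2025: 69,166 + 8,927 + 199,799 + 667,682 = 945,574 (under)
Mar 2025–Jun 2025: 8,927 + 199,799 + 667,682 + 17,862 = 894,270 (under)
Apr 2025–Jul 2025: 199,799 + 667,682 + 17,862 + 244,918 = 1,130,261 (under)
May 2025–Aug 2025: 667,682 + 17,862 + 244,918 + 730,754 = 1,661,216 (over)
Jun 2025–Sep 2025: 17,862 + 244,918 + 730,754 + 340,021 = 1,333,555 (under)
At least one window exceeds 1,520,000.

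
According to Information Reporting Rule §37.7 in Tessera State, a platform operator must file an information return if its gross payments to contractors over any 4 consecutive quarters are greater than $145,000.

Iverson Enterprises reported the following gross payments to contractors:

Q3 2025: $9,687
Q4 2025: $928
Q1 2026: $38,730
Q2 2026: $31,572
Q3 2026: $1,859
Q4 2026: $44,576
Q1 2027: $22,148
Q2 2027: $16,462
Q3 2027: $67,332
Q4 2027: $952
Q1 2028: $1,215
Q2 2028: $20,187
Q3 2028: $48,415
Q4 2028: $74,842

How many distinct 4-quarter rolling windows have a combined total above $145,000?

Q3 2025–Q2 2026: $9,687 + $928 + $38,730 + $31,572 = $80,917 (under)
Q4 2025–Q3 2026: $928 + $38,730 + $31,572 + $1,859 = $73,089 (under)
Q1 2026–Q4 2026: $38,730 + $31,572 + $1,859 + $44,576 = $116,737 (under)
Q2 2026–Q1 2027: $31,572 + $1,859 + $44,576 + $22,148 = $100,155 (under)
Q3 2026–Q2 2027: $1,859 + $44,576 + $22,148 + $16,462 = $85,045 (under)
Q4 2026–Q3 2027: $44,576 + $22,148 + $16,462 + $67,332 = $150,518 (over)
Q1 2027–Q4 2027: $22,148 + $16,462 + $67,332 + $952 = $106,894 (under)
Q2 2027–Q1 2028: $16,462 + $67,332 + $952 + $1,215 = $85,961 (under)
Q3 2027–Q2 2028: $67,332 + $952 + $1,215 + $20,187 = $89,686 (under)
Q4 2027–Q3 2028: $952 + $1,215 + $20,187 + $48,415 = $70,769 (under)
Q1 2028–Q4 2028: $1,215 + $20,187 + $48,415 + $74,842 = $144,659 (under)
1 window exceeds the threshold.

1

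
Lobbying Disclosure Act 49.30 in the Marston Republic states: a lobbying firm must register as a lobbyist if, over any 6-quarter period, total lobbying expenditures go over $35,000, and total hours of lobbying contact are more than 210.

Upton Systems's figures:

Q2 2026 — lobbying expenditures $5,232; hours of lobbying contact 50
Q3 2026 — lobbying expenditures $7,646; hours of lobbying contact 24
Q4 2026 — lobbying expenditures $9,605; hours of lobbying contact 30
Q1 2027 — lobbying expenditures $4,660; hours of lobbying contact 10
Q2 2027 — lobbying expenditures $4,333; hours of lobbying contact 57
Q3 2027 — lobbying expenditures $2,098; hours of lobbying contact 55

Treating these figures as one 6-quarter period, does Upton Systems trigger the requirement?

No

Total lobbying expenditures: $5,232 + $7,646 + $9,605 + $4,660 + $4,333 + $2,098 = $33,574 (≤ $35,000).
Total hours of lobbying contact: 50 + 24 + 30 + 10 + 57 + 55 = 226 (> 210).
The test is 'and': the rule requires both, and at least one is not exceeded.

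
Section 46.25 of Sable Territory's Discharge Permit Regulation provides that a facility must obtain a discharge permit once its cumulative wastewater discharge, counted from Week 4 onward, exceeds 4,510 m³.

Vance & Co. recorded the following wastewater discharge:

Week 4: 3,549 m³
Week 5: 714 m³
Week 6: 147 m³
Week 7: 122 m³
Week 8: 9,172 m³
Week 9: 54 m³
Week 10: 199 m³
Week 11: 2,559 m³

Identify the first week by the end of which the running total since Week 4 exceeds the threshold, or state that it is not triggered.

Week 7

Through Week 4: 3,549 m³
Through Week 5: 4,263 m³
Through Week 6: 4,410 m³
Through Week 7: 4,532 m³ ← exceeds threshold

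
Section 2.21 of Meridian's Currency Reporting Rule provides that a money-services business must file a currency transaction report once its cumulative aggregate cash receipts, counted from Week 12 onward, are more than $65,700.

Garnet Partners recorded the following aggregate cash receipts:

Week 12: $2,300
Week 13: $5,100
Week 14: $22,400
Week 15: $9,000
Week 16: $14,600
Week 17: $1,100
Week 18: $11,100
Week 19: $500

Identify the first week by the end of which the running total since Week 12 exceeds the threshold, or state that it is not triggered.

Through Week 12: $2,300
Through Week 13: $7,400
Through Week 14: $29,800
Through Week 15: $38,800
Through Week 16: $53,400
Through Week 17: $54,500
Through Week 18: $65,600
Through Week 19: $66,100 ← exceeds threshold

Week 19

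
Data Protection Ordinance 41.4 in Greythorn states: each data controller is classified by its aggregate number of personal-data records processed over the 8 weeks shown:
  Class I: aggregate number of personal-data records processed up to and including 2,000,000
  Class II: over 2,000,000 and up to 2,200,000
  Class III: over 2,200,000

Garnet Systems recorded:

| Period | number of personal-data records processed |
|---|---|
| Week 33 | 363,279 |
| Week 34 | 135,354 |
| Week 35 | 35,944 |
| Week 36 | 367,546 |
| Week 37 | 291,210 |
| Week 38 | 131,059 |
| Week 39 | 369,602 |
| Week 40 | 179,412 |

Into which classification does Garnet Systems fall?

Class I

Aggregate number of personal-data records processed: 363,279 + 135,354 + 35,944 + 367,546 + 291,210 + 131,059 + 369,602 + 179,412 = 1,873,406.
1,873,406 ≤ 2,000,000, so Class I applies.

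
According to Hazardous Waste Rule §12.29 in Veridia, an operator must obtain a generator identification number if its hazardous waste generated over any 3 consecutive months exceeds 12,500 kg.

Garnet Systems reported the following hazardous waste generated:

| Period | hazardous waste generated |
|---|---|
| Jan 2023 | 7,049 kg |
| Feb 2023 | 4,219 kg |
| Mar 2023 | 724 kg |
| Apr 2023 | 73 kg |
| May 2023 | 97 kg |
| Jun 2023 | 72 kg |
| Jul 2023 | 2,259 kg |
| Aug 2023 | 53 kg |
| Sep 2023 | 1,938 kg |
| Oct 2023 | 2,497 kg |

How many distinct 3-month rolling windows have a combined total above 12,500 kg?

0

Jan 2023–Mar 2023: 7,049 kg + 4,219 kg + 724 kg = 11,992 kg (under)
Feb 2023–Apr 2023: 4,219 kg + 724 kg + 73 kg = 5,016 kg (under)
Mar 2023–May 2023: 724 kg + 73 kg + 97 kg = 894 kg (under)
Apr 2023–Jun 2023: 73 kg + 97 kg + 72 kg = 242 kg (under)
May 2023–Jul 2023: 97 kg + 72 kg + 2,259 kg = 2,428 kg (under)
Jun 2023–Aug 2023: 72 kg + 2,259 kg + 53 kg = 2,384 kg (under)
Jul 2023–Sep 2023: 2,259 kg + 53 kg + 1,938 kg = 4,250 kg (under)
Aug 2023–Oct 2023: 53 kg + 1,938 kg + 2,497 kg = 4,488 kg (under)
0 windows exceed the threshold.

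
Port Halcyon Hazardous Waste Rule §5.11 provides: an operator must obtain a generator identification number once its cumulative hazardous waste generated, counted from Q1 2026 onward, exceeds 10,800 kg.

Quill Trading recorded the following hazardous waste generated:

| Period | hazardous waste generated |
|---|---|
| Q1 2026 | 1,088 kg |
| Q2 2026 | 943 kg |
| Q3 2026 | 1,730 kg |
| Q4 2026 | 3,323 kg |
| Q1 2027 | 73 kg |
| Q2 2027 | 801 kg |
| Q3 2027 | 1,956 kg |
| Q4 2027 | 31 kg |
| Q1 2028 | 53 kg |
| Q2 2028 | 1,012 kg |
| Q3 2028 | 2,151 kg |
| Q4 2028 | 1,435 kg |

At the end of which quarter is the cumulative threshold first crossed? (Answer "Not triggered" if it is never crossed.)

Q2 2028

Through Q1 2026: 1,088 kg
Through Q2 2026: 2,031 kg
Through Q3 2026: 3,761 kg
Through Q4 2026: 7,084 kg
Through Q1 2027: 7,157 kg
Through Q2 2027: 7,958 kg
Through Q3 2027: 9,914 kg
Through Q4 2027: 9,945 kg
Through Q1 2028: 9,998 kg
Through Q2 2028: 11,010 kg ← exceeds threshold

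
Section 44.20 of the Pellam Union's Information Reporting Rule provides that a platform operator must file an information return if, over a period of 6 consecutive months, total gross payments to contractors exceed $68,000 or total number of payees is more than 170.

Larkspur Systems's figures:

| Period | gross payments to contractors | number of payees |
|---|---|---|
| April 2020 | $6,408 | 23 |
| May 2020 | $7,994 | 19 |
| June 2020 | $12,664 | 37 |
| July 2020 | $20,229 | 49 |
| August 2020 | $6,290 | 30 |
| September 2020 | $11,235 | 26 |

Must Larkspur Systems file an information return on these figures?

Total gross payments to contractors: $6,408 + $7,994 + $12,664 + $20,229 + $6,290 + $11,235 = $64,820 (≤ $68,000).
Total number of payees: 23 + 19 + 37 + 49 + 30 + 26 = 184 (> 170).
The test is 'or': at least one threshold is exceeded.

Yes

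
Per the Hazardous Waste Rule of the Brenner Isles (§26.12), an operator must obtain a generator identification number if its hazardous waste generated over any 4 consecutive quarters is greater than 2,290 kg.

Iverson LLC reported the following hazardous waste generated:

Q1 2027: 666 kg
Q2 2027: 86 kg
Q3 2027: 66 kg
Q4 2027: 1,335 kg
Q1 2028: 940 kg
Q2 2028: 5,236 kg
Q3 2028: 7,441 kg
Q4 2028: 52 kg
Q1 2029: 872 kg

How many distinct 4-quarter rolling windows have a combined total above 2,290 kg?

5

Q1 2027–Q4 2027: 666 kg + 86 kg + 66 kg + 1,335 kg = 2,153 kg (under)
Q2 2027–Q1 2028: 86 kg + 66 kg + 1,335 kg + 940 kg = 2,427 kg (over)
Q3 2027–Q2 2028: 66 kg + 1,335 kg + 940 kg + 5,236 kg = 7,577 kg (over)
Q4 2027–Q3 2028: 1,335 kg + 940 kg + 5,236 kg + 7,441 kg = 14,952 kg (over)
Q1 2028–Q4 2028: 940 kg + 5,236 kg + 7,441 kg + 52 kg = 13,669 kg (over)
Q2 2028–Q1 2029: 5,236 kg + 7,441 kg + 52 kg + 872 kg = 13,601 kg (over)
5 windows exceed the threshold.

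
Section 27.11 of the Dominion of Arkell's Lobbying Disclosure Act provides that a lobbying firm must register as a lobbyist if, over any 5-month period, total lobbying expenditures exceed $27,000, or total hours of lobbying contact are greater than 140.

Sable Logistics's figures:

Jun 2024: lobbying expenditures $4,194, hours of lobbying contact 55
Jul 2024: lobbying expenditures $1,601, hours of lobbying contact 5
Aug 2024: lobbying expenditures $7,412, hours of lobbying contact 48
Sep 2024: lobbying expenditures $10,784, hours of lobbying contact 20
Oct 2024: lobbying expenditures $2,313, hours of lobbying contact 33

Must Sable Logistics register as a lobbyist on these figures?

Yes

Total lobbying expenditures: $4,194 + $1,601 + $7,412 + $10,784 + $2,313 = $26,304 (≤ $27,000).
Total hours of lobbying contact: 55 + 5 + 48 + 20 + 33 = 161 (> 140).
The test is 'or': at least one threshold is exceeded.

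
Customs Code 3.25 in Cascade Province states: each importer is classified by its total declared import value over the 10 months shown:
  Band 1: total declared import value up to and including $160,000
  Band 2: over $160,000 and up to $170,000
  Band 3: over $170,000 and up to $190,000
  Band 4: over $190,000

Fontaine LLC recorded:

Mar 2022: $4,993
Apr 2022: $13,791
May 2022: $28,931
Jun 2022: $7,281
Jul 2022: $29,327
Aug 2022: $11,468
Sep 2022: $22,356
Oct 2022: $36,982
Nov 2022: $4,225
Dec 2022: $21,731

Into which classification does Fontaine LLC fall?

Band 3

Total declared import value: $4,993 + $13,791 + $28,931 + $7,281 + $29,327 + $11,468 + $22,356 + $36,982 + $4,225 + $21,731 = $181,085.
$170,000 < $181,085 ≤ $190,000, so Band 3 applies.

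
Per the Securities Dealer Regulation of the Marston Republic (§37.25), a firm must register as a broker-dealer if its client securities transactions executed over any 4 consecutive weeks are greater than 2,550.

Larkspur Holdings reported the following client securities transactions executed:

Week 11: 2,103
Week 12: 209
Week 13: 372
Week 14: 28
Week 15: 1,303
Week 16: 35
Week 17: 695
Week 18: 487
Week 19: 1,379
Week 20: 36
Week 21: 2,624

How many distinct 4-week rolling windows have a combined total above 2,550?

Week 11–Week 14: 2,103 + 209 + 372 + 28 = 2,712 (over)
Week 12–Week 15: 209 + 372 + 28 + 1,303 = 1,912 (under)
Week 13–Week 16: 372 + 28 + 1,303 + 35 = 1,738 (under)
Week 14–Week 17: 28 + 1,303 + 35 + 695 = 2,061 (under)
Week 15–Week 18: 1,303 + 35 + 695 + 487 = 2,520 (under)
Week 16–Week 19: 35 + 695 + 487 + 1,379 = 2,596 (over)
Week 17–Week 20: 695 + 487 + 1,379 + 36 = 2,597 (over)
Week 18–Week 21: 487 + 1,379 + 36 + 2,624 = 4,526 (over)
4 windows exceed the threshold.

4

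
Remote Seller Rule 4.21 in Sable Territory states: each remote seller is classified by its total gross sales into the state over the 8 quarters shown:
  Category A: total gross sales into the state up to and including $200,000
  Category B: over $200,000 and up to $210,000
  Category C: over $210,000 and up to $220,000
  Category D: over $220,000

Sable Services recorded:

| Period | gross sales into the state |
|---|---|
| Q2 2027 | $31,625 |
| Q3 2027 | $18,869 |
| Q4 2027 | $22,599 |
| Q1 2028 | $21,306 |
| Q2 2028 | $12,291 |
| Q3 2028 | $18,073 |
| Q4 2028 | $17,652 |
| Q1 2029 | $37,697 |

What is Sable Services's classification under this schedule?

Total gross sales into the state: $31,625 + $18,869 + $22,599 + $21,306 + $12,291 + $18,073 + $17,652 + $37,697 = $180,112.
$180,112 ≤ $200,000, so Category A applies.

Category A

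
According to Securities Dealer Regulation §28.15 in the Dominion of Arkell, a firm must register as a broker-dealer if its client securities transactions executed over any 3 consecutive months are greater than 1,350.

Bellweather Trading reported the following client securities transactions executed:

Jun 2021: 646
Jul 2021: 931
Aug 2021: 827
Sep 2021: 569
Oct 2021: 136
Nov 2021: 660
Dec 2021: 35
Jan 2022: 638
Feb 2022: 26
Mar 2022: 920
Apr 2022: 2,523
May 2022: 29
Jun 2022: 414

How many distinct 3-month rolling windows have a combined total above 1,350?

Jun 2021–Aug 2021: 646 + 931 + 827 = 2,404 (over)
Jul 2021–Sep 2021: 931 + 827 + 569 = 2,327 (over)
Aug 2021–Oct 2021: 827 + 569 + 136 = 1,532 (over)
Sep 2021–Nov 2021: 569 + 136 + 660 = 1,365 (over)
Oct 2021–Dec 2021: 136 + 660 + 35 = 831 (under)
Nov 2021–Jan 2022: 660 + 35 + 638 = 1,333 (under)
Dec 2021–Feb 2022: 35 + 638 + 26 = 699 (under)
Jan 2022–Mar 2022: 638 + 26 + 920 = 1,584 (over)
Feb 2022–Apr 2022: 26 + 920 + 2,523 = 3,469 (over)
Mar 2022–May 2022: 920 + 2,523 + 29 = 3,472 (over)
Apr 2022–Jun 2022: 2,523 + 29 + 414 = 2,966 (over)
8 windows exceed the threshold.

8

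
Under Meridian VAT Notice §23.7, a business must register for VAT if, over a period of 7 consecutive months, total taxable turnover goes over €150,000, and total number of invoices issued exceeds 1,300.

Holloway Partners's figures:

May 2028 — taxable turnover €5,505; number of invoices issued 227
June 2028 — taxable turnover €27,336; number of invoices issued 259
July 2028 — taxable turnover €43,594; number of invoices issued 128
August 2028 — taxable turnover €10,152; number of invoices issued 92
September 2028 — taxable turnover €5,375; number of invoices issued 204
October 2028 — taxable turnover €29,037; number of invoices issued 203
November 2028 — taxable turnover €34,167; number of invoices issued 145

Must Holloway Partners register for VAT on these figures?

Total taxable turnover: €5,505 + €27,336 + €43,594 + €10,152 + €5,375 + €29,037 + €34,167 = €155,166 (> €150,000).
Total number of invoices issued: 227 + 259 + 128 + 92 + 204 + 203 + 145 = 1,258 (≤ 1,300).
The test is 'and': the rule requires both, and at least one is not exceeded.

No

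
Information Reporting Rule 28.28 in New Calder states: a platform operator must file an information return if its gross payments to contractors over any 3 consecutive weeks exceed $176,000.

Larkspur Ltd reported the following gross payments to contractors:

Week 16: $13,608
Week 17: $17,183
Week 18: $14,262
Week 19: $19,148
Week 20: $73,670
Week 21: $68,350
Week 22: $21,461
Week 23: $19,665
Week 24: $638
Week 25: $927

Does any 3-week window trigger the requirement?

No

Week 16–Week 18: $13,608 + $17,183 + $14,262 = $45,053 (under)
Week 17–Week 19: $17,183 + $14,262 + $19,148 = $50,593 (under)
Week 18–Week 20: $14,262 + $19,148 + $73,670 = $107,080 (under)
Week 19–Week 21: $19,148 + $73,670 + $68,350 = $161,168 (under)
Week 20–Week 22: $73,670 + $68,350 + $21,461 = $163,481 (under)
Week 21–Week 23: $68,350 + $21,461 + $19,665 = $109,476 (under)
Week 22–Week 24: $21,461 + $19,665 + $638 = $41,764 (under)
Week 23–Week 25: $19,665 + $638 + $927 = $21,230 (under)
No window exceeds $176,000.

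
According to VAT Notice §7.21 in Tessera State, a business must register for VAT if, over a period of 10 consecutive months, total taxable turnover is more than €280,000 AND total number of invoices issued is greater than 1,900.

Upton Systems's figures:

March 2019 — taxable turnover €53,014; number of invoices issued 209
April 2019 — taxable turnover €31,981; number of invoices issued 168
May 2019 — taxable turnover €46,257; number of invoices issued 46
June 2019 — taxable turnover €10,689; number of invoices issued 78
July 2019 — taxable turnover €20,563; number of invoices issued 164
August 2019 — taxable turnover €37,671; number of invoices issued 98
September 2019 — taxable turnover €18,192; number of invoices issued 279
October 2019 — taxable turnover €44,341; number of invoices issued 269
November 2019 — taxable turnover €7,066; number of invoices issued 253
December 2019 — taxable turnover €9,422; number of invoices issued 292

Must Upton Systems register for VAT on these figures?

Total taxable turnover: €53,014 + €31,981 + €46,257 + €10,689 + €20,563 + €37,671 + €18,192 + €44,341 + €7,066 + €9,422 = €279,196 (≤ €280,000).
Total number of invoices issued: 209 + 168 + 46 + 78 + 164 + 98 + 279 + 269 + 253 + 292 = 1,856 (≤ 1,900).
The test is 'and': the rule requires both, and at least one is not exceeded.

No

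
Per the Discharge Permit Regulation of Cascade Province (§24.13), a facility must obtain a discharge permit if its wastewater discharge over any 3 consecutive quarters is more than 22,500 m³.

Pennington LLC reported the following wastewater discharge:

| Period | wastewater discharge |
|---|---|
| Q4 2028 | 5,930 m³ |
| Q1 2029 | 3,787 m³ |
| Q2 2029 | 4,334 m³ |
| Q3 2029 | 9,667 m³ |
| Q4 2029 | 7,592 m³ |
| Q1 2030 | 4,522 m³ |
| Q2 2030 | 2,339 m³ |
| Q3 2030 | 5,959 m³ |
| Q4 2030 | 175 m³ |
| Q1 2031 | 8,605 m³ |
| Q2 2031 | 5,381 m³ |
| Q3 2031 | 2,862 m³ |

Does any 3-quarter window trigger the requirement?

Q4 2028–Q2 2029: 5,930 m³ + 3,787 m³ + 4,334 m³ = 14,051 m³ (under)
Q1 2029–Q3 2029: 3,787 m³ + 4,334 m³ + 9,667 m³ = 17,788 m³ (under)
Q2 2029–Q4 2029: 4,334 m³ + 9,667 m³ + 7,592 m³ = 21,593 m³ (under)
Q3 2029–Q1 2030: 9,667 m³ + 7,592 m³ + 4,522 m³ = 21,781 m³ (under)
Q4 2029–Q2 2030: 7,592 m³ + 4,522 m³ + 2,339 m³ = 14,453 m³ (under)
Q1 2030–Q3 2030: 4,522 m³ + 2,339 m³ + 5,959 m³ = 12,820 m³ (under)
Q2 2030–Q4 2030: 2,339 m³ + 5,959 m³ + 175 m³ = 8,473 m³ (under)
Q3 2030–Q1 2031: 5,959 m³ + 175 m³ + 8,605 m³ = 14,739 m³ (under)
Q4 2030–Q2 2031: 175 m³ + 8,605 m³ + 5,381 m³ = 14,161 m³ (under)
Q1 2031–Q3 2031: 8,605 m³ + 5,381 m³ + 2,862 m³ = 16,848 m³ (under)
No window exceeds 22,500 m³.

No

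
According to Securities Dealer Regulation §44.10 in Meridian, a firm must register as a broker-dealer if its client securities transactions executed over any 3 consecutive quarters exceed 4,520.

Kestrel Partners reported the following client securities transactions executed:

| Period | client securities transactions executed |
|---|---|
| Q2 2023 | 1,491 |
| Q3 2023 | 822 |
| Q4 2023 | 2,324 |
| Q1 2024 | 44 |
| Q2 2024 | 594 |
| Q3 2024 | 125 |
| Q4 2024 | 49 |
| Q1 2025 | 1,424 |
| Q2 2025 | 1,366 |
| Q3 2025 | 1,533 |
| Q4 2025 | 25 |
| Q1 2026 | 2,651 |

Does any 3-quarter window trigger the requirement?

Q2 2023–Q4 2023: 1,491 + 822 + 2,324 = 4,637 (over)
Q3 2023–Q1 2024: 822 + 2,324 + 44 = 3,190 (under)
Q4 2023–Q2 2024: 2,324 + 44 + 594 = 2,962 (under)
Q1 2024–Q3 2024: 44 + 594 + 125 = 763 (under)
Q2 2024–Q4 2024: 594 + 125 + 49 = 768 (under)
Q3 2024–Q1 2025: 125 + 49 + 1,424 = 1,598 (under)
Q4 2024–Q2 2025: 49 + 1,424 + 1,366 = 2,839 (under)
Q1 2025–Q3 2025: 1,424 + 1,366 + 1,533 = 4,323 (under)
Q2 2025–Q4 2025: 1,366 + 1,533 + 25 = 2,924 (under)
Q3 2025–Q1 2026: 1,533 + 25 + 2,651 = 4,209 (under)
At least one window exceeds 4,520.

Yes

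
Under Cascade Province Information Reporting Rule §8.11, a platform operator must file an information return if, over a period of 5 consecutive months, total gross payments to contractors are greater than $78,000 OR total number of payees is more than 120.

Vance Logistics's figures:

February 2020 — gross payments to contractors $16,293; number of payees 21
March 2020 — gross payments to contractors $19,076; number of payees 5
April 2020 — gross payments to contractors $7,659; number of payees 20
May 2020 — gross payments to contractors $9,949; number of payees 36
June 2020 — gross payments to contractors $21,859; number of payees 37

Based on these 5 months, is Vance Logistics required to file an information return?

No

Total gross payments to contractors: $16,293 + $19,076 + $7,659 + $9,949 + $21,859 = $74,836 (≤ $78,000).
Total number of payees: 21 + 5 + 20 + 36 + 37 = 119 (≤ 120).
The test is 'or': neither threshold is exceeded.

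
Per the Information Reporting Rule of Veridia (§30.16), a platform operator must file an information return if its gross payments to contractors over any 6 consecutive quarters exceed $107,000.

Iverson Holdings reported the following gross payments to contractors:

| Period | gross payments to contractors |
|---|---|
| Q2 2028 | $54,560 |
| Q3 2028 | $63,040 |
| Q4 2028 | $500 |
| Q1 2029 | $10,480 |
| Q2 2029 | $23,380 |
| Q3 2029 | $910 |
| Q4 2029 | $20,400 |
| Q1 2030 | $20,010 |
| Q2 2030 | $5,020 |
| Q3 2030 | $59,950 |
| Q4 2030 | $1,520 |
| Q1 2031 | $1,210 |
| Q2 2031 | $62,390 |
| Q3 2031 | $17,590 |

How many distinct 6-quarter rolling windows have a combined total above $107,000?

7

Q2 2028–Q3 2029: $54,560 + $63,040 + $500 + $10,480 + $23,380 + $910 = $152,870 (over)
Q3 2028–Q4 2029: $63,040 + $500 + $10,480 + $23,380 + $910 + $20,400 = $118,710 (over)
Q4 2028–Q1 2030: $500 + $10,480 + $23,380 + $910 + $20,400 + $20,010 = $75,680 (under)
Q1 2029–Q2 2030: $10,480 + $23,380 + $910 + $20,400 + $20,010 + $5,020 = $80,200 (under)
Q2 2029–Q3 2030: $23,380 + $910 + $20,400 + $20,010 + $5,020 + $59,950 = $129,670 (over)
Q3 2029–Q4 2030: $910 + $20,400 + $20,010 + $5,020 + $59,950 + $1,520 = $107,810 (over)
Q4 2029–Q1 2031: $20,400 + $20,010 + $5,020 + $59,950 + $1,520 + $1,210 = $108,110 (over)
Q1 2030–Q2 2031: $20,010 + $5,020 + $59,950 + $1,520 + $1,210 + $62,390 = $150,100 (over)
Q2 2030–Q3 2031: $5,020 + $59,950 + $1,520 + $1,210 + $62,390 + $17,590 = $147,680 (over)
7 windows exceed the threshold.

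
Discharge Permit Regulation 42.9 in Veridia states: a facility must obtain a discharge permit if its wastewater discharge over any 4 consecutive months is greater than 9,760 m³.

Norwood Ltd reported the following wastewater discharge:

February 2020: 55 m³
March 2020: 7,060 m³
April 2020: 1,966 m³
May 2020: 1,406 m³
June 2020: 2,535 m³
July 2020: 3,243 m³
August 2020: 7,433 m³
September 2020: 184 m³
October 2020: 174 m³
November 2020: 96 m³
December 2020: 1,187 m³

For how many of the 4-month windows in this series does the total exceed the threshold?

5

February 2020–May 2020: 55 m³ + 7,060 m³ + 1,966 m³ + 1,406 m³ = 10,487 m³ (over)
March 2020–June 2020: 7,060 m³ + 1,966 m³ + 1,406 m³ + 2,535 m³ = 12,967 m³ (over)
April 2020–July 2020: 1,966 m³ + 1,406 m³ + 2,535 m³ + 3,243 m³ = 9,150 m³ (under)
May 2020–August 2020: 1,406 m³ + 2,535 m³ + 3,243 m³ + 7,433 m³ = 14,617 m³ (over)
June 2020–September 2020: 2,535 m³ + 3,243 m³ + 7,433 m³ + 184 m³ = 13,395 m³ (over)
July 2020–October 2020: 3,243 m³ + 7,433 m³ + 184 m³ + 174 m³ = 11,034 m³ (over)
August 2020–November 2020: 7,433 m³ + 184 m³ + 174 m³ + 96 m³ = 7,887 m³ (under)
September 2020–December 2020: 184 m³ + 174 m³ + 96 m³ + 1,187 m³ = 1,641 m³ (under)
5 windows exceed the threshold.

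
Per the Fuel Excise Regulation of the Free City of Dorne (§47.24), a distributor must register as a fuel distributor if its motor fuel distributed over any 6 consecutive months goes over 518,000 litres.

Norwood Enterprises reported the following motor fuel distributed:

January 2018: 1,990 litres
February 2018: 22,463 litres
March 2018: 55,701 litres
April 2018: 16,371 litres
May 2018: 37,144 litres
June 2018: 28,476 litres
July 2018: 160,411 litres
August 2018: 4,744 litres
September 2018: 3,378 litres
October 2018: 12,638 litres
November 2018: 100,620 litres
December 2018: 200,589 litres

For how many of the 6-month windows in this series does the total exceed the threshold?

0

January 2018–June 2018: 1,990 litres + 22,463 litres + 55,701 litres + 16,371 litres + 37,144 litres + 28,476 litres = 162,145 litres (under)
February 2018–July 2018: 22,463 litres + 55,701 litres + 16,371 litres + 37,144 litres + 28,476 litres + 160,411 litres = 320,566 litres (under)
March 2018–August 2018: 55,701 litres + 16,371 litres + 37,144 litres + 28,476 litres + 160,411 litres + 4,744 litres = 302,847 litres (under)
April 2018–September 2018: 16,371 litres + 37,144 litres + 28,476 litres + 160,411 litres + 4,744 litres + 3,378 litres = 250,524 litres (under)
May 2018–October 2018: 37,144 litres + 28,476 litres + 160,411 litres + 4,744 litres + 3,378 litres + 12,638 litres = 246,791 litres (under)
June 2018–November 2018: 28,476 litres + 160,411 litres + 4,744 litres + 3,378 litres + 12,638 litres + 100,620 litres = 310,267 litres (under)
July 2018–December 2018: 160,411 litres + 4,744 litres + 3,378 litres + 12,638 litres + 100,620 litres + 200,589 litres = 482,380 litres (under)
0 windows exceed the threshold.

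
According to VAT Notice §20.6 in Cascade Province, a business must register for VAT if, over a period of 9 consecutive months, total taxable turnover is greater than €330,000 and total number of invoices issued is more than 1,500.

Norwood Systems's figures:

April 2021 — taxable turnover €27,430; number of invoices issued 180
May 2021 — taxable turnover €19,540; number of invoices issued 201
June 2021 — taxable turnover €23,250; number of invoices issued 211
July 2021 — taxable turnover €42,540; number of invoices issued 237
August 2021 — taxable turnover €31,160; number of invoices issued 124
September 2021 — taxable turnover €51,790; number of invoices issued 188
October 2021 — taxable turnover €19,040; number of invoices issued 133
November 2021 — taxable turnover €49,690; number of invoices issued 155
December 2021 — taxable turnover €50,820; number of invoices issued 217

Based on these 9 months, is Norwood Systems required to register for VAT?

No

Total taxable turnover: €27,430 + €19,540 + €23,250 + €42,540 + €31,160 + €51,790 + €19,040 + €49,690 + €50,820 = €315,260 (≤ €330,000).
Total number of invoices issued: 180 + 201 + 211 + 237 + 124 + 188 + 133 + 155 + 217 = 1,646 (> 1,500).
The test is 'and': the rule requires both, and at least one is not exceeded.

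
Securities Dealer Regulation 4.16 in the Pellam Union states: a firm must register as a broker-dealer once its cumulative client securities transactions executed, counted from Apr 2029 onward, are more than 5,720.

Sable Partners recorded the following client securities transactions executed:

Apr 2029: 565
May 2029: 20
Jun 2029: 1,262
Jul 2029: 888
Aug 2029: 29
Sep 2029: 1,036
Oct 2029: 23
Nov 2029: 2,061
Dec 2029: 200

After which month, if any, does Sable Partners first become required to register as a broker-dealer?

Through Apr 2029: 565
Through May 2029: 585
Through Jun 2029: 1,847
Through Jul 2029: 2,735
Through Aug 2029: 2,764
Through Sep 2029: 3,800
Through Oct 2029: 3,823
Through Nov 2029: 5,884 ← exceeds threshold

Nov 2029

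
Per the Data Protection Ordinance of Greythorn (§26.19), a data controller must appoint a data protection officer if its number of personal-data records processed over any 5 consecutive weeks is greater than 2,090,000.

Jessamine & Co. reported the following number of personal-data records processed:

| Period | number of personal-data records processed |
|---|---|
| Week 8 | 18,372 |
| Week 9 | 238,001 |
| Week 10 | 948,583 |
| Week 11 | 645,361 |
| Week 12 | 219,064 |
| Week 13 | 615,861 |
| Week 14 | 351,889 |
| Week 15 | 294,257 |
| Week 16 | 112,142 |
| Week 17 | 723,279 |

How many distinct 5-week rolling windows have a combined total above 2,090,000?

4

Week 8–Week 12: 18,372 + 238,001 + 948,583 + 645,361 + 219,064 = 2,069,381 (under)
Week 9–Week 13: 238,001 + 948,583 + 645,361 + 219,064 + 615,861 = 2,666,870 (over)
Week 10–Week 14: 948,583 + 645,361 + 219,064 + 615,861 + 351,889 = 2,780,758 (over)
Week 11–Week 15: 645,361 + 219,064 + 615,861 + 351,889 + 294,257 = 2,126,432 (over)
Week 12–Week 16: 219,064 + 615,861 + 351,889 + 294,257 + 112,142 = 1,593,213 (under)
Week 13–Week 17: 615,861 + 351,889 + 294,257 + 112,142 + 723,279 = 2,097,428 (over)
4 windows exceed the threshold.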